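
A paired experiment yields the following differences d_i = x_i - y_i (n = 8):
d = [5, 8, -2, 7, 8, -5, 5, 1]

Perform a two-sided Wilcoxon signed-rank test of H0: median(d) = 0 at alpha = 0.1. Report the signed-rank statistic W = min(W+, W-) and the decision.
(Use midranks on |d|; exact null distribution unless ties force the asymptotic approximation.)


Step 1: Drop any zero differences (none here) and take |d_i|.
|d| = [5, 8, 2, 7, 8, 5, 5, 1]
Step 2: Midrank |d_i| (ties get averaged ranks).
ranks: |5|->4, |8|->7.5, |2|->2, |7|->6, |8|->7.5, |5|->4, |5|->4, |1|->1
Step 3: Attach original signs; sum ranks with positive sign and with negative sign.
W+ = 4 + 7.5 + 6 + 7.5 + 4 + 1 = 30
W- = 2 + 4 = 6
(Check: W+ + W- = 36 should equal n(n+1)/2 = 36.)
Step 4: Test statistic W = min(W+, W-) = 6.
Step 5: Ties in |d|, so use the tie-corrected normal approximation.
        E[W] = n(n+1)/4 = 8*9/4 = 18.
        Tie groups: |d|=5 (t=3), |d|=8 (t=2); sum(t^3 - t) = 30.
        Var[W] = n(n+1)(2n+1)/24 - sum(t^3-t)/48 = 1224/24 - 30/48 = 50.375.
        z = (W - E[W]) / sqrt(Var[W]) = (6 - 18) / 7.0975 = -1.6907.
        Two-sided p = 2*Phi(z) = 0.090889.
Step 6: alpha = 0.1. reject H0.

W+ = 30, W- = 6, W = min = 6, p = 0.090889, reject H0.


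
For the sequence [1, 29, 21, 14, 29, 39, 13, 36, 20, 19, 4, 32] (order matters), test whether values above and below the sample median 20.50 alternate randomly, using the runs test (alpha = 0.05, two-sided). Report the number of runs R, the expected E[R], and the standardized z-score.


Step 1: Compute median = 20.50; label A = above, B = below.
Labels in order: BAABAABABBBA  (n_A = 6, n_B = 6)
Step 2: Count runs R = 8.
Step 3: Under H0 (random ordering), E[R] = 2*n_A*n_B/(n_A+n_B) + 1 = 2*6*6/12 + 1 = 7.0000.
        Var[R] = 2*n_A*n_B*(2*n_A*n_B - n_A - n_B) / ((n_A+n_B)^2 * (n_A+n_B-1)) = 4320/1584 = 2.7273.
        SD[R] = 1.6514.
Step 4: Continuity-corrected z = (R - 0.5 - E[R]) / SD[R] = (8 - 0.5 - 7.0000) / 1.6514 = 0.3028.
Step 5: Two-sided p-value via normal approximation = 2*(1 - Phi(|z|)) = 0.762069.
Step 6: alpha = 0.05. fail to reject H0.

R = 8, z = 0.3028, p = 0.762069, fail to reject H0.


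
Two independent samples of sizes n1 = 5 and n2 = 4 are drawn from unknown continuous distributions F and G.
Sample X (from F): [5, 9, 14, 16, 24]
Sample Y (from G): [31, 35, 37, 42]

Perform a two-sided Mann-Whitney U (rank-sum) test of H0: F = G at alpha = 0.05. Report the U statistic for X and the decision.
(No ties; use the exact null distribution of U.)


Step 1: Combine and sort all 9 observations; assign midranks.
sorted (value, group): (5,X), (9,X), (14,X), (16,X), (24,X), (31,Y), (35,Y), (37,Y), (42,Y)
ranks: 5->1, 9->2, 14->3, 16->4, 24->5, 31->6, 35->7, 37->8, 42->9
Step 2: Rank sum for X: R1 = 1 + 2 + 3 + 4 + 5 = 15.
Step 3: U_X = R1 - n1(n1+1)/2 = 15 - 5*6/2 = 15 - 15 = 0.
       U_Y = n1*n2 - U_X = 20 - 0 = 20.
Step 4: No ties, so the exact null distribution of U (based on enumerating the C(9,5) = 126 equally likely rank assignments) gives the two-sided p-value.
Step 5: p-value = 0.015873; compare to alpha = 0.05. reject H0.

U_X = 0, p = 0.015873, reject H0 at alpha = 0.05.


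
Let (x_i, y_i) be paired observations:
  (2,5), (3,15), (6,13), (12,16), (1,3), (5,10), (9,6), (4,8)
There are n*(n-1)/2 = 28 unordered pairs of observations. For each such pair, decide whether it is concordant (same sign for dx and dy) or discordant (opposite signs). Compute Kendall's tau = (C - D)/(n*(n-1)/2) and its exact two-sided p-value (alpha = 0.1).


Step 1: Enumerate the 28 unordered pairs (i,j) with i<j and classify each by sign(x_j-x_i) * sign(y_j-y_i).
  (1,2):dx=+1,dy=+10->C; (1,3):dx=+4,dy=+8->C; (1,4):dx=+10,dy=+11->C; (1,5):dx=-1,dy=-2->C
  (1,6):dx=+3,dy=+5->C; (1,7):dx=+7,dy=+1->C; (1,8):dx=+2,dy=+3->C; (2,3):dx=+3,dy=-2->D
  (2,4):dx=+9,dy=+1->C; (2,5):dx=-2,dy=-12->C; (2,6):dx=+2,dy=-5->D; (2,7):dx=+6,dy=-9->D
  (2,8):dx=+1,dy=-7->D; (3,4):dx=+6,dy=+3->C; (3,5):dx=-5,dy=-10->C; (3,6):dx=-1,dy=-3->C
  (3,7):dx=+3,dy=-7->D; (3,8):dx=-2,dy=-5->C; (4,5):dx=-11,dy=-13->C; (4,6):dx=-7,dy=-6->C
  (4,7):dx=-3,dy=-10->C; (4,8):dx=-8,dy=-8->C; (5,6):dx=+4,dy=+7->C; (5,7):dx=+8,dy=+3->C
  (5,8):dx=+3,dy=+5->C; (6,7):dx=+4,dy=-4->D; (6,8):dx=-1,dy=-2->C; (7,8):dx=-5,dy=+2->D
Step 2: C = 21, D = 7, total pairs = 28.
Step 3: tau = (C - D)/(n(n-1)/2) = (21 - 7)/28 = 0.500000.
Step 4: Exact two-sided p-value (enumerate n! = 40320 permutations of y under H0): p = 0.108681.
Step 5: alpha = 0.1. fail to reject H0.

tau_b = 0.5000 (C=21, D=7), p = 0.108681, fail to reject H0.


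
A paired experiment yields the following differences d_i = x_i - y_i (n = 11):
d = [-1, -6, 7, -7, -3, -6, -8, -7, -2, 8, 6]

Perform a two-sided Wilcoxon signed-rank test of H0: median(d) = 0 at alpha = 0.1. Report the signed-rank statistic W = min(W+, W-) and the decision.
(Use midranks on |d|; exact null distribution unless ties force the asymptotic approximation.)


Step 1: Drop any zero differences (none here) and take |d_i|.
|d| = [1, 6, 7, 7, 3, 6, 8, 7, 2, 8, 6]
Step 2: Midrank |d_i| (ties get averaged ranks).
ranks: |1|->1, |6|->5, |7|->8, |7|->8, |3|->3, |6|->5, |8|->10.5, |7|->8, |2|->2, |8|->10.5, |6|->5
Step 3: Attach original signs; sum ranks with positive sign and with negative sign.
W+ = 8 + 10.5 + 5 = 23.5
W- = 1 + 5 + 8 + 3 + 5 + 10.5 + 8 + 2 = 42.5
(Check: W+ + W- = 66 should equal n(n+1)/2 = 66.)
Step 4: Test statistic W = min(W+, W-) = 23.5.
Step 5: Ties in |d|, so use the tie-corrected normal approximation.
        E[W] = n(n+1)/4 = 11*12/4 = 33.
        Tie groups: |d|=6 (t=3), |d|=7 (t=3), |d|=8 (t=2); sum(t^3 - t) = 54.
        Var[W] = n(n+1)(2n+1)/24 - sum(t^3-t)/48 = 3036/24 - 54/48 = 125.375.
        z = (W - E[W]) / sqrt(Var[W]) = (23.5 - 33) / 11.1971 = -0.8484.
        Two-sided p = 2*Phi(z) = 0.396196.
Step 6: alpha = 0.1. fail to reject H0.

W+ = 23.5, W- = 42.5, W = min = 23.5, p = 0.396196, fail to reject H0.


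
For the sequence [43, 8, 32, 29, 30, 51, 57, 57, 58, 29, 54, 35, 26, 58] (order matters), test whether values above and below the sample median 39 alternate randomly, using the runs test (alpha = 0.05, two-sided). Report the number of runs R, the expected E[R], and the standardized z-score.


Step 1: Compute median = 39; label A = above, B = below.
Labels in order: ABBBBAAAABABBA  (n_A = 7, n_B = 7)
Step 2: Count runs R = 7.
Step 3: Under H0 (random ordering), E[R] = 2*n_A*n_B/(n_A+n_B) + 1 = 2*7*7/14 + 1 = 8.0000.
        Var[R] = 2*n_A*n_B*(2*n_A*n_B - n_A - n_B) / ((n_A+n_B)^2 * (n_A+n_B-1)) = 8232/2548 = 3.2308.
        SD[R] = 1.7974.
Step 4: Continuity-corrected z = (R + 0.5 - E[R]) / SD[R] = (7 + 0.5 - 8.0000) / 1.7974 = -0.2782.
Step 5: Two-sided p-value via normal approximation = 2*(1 - Phi(|z|)) = 0.780879.
Step 6: alpha = 0.05. fail to reject H0.

R = 7, z = -0.2782, p = 0.780879, fail to reject H0.


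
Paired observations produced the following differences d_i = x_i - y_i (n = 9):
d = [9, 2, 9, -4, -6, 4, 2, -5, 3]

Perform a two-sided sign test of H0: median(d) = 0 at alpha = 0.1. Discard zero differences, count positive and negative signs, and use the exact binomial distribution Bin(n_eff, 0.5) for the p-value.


Step 1: Discard zero differences. Original n = 9; n_eff = number of nonzero differences = 9.
Nonzero differences (with sign): +9, +2, +9, -4, -6, +4, +2, -5, +3
Step 2: Count signs: positive = 6, negative = 3.
Step 3: Under H0: P(positive) = 0.5, so the number of positives S ~ Bin(9, 0.5).
Step 4: Two-sided exact p-value = sum of Bin(9,0.5) probabilities at or below the observed probability = 0.507812.
Step 5: alpha = 0.1. fail to reject H0.

n_eff = 9, pos = 6, neg = 3, p = 0.507812, fail to reject H0.


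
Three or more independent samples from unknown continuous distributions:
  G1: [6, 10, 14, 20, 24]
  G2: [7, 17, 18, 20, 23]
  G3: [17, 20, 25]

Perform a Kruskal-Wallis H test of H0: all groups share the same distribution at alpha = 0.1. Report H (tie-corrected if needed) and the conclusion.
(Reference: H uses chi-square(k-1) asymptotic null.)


Step 1: Combine all N = 13 observations and assign midranks.
sorted (value, group, rank): (6,G1,1), (7,G2,2), (10,G1,3), (14,G1,4), (17,G2,5.5), (17,G3,5.5), (18,G2,7), (20,G1,9), (20,G2,9), (20,G3,9), (23,G2,11), (24,G1,12), (25,G3,13)
Step 2: Sum ranks within each group.
R_1 = 29 (n_1 = 5)
R_2 = 34.5 (n_2 = 5)
R_3 = 27.5 (n_3 = 3)
Step 3: H = 12/(N(N+1)) * sum(R_i^2/n_i) - 3(N+1)
     = 12/(13*14) * (29^2/5 + 34.5^2/5 + 27.5^2/3) - 3*14
     = 0.065934 * 658.333 - 42
     = 1.406593.
Step 4: Ties present; correction factor C = 1 - 30/(13^3 - 13) = 0.986264. Corrected H = 1.406593 / 0.986264 = 1.426184.
Step 5: Under H0, H ~ chi^2(2); p-value = 0.490126.
Step 6: alpha = 0.1. fail to reject H0.

H = 1.4262, df = 2, p = 0.490126, fail to reject H0.


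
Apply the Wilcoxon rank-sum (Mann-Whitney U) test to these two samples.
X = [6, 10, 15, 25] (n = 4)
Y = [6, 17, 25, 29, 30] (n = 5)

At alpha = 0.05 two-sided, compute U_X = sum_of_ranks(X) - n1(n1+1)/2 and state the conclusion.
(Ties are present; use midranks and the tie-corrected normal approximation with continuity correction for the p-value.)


Step 1: Combine and sort all 9 observations; assign midranks.
sorted (value, group): (6,X), (6,Y), (10,X), (15,X), (17,Y), (25,X), (25,Y), (29,Y), (30,Y)
ranks: 6->1.5, 6->1.5, 10->3, 15->4, 17->5, 25->6.5, 25->6.5, 29->8, 30->9
Step 2: Rank sum for X: R1 = 1.5 + 3 + 4 + 6.5 = 15.
Step 3: U_X = R1 - n1(n1+1)/2 = 15 - 4*5/2 = 15 - 10 = 5.
       U_Y = n1*n2 - U_X = 20 - 5 = 15.
Step 4: Ties are present, so use the tie-corrected normal approximation (with continuity correction) for the p-value.
Step 5: p-value = 0.266322; compare to alpha = 0.05. fail to reject H0.

U_X = 5, p = 0.266322, fail to reject H0 at alpha = 0.05.


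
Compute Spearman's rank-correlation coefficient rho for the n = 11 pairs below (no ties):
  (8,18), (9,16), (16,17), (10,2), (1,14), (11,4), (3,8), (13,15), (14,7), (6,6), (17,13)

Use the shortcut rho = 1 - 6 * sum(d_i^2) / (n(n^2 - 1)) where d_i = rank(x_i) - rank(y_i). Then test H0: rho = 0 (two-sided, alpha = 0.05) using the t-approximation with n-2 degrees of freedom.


Step 1: Rank x and y separately (midranks; no ties here).
rank(x): 8->4, 9->5, 16->10, 10->6, 1->1, 11->7, 3->2, 13->8, 14->9, 6->3, 17->11
rank(y): 18->11, 16->9, 17->10, 2->1, 14->7, 4->2, 8->5, 15->8, 7->4, 6->3, 13->6
Step 2: d_i = R_x(i) - R_y(i); compute d_i^2.
  (4-11)^2=49, (5-9)^2=16, (10-10)^2=0, (6-1)^2=25, (1-7)^2=36, (7-2)^2=25, (2-5)^2=9, (8-8)^2=0, (9-4)^2=25, (3-3)^2=0, (11-6)^2=25
sum(d^2) = 210.
Step 3: rho = 1 - 6*210 / (11*(11^2 - 1)) = 1 - 1260/1320 = 0.045455.
Step 4: Under H0, t = rho * sqrt((n-2)/(1-rho^2)) = 0.1365 ~ t(9).
Step 5: Two-sided p-value from the t-distribution with 9 df = 0.894427.
Step 6: alpha = 0.05. fail to reject H0.

rho = 0.0455, p = 0.894427, fail to reject H0 at alpha = 0.05.


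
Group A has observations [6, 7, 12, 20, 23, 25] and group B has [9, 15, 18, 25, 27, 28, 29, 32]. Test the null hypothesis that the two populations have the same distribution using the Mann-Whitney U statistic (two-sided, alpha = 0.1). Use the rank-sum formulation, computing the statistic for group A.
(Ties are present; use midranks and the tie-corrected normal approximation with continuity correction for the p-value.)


Step 1: Combine and sort all 14 observations; assign midranks.
sorted (value, group): (6,X), (7,X), (9,Y), (12,X), (15,Y), (18,Y), (20,X), (23,X), (25,X), (25,Y), (27,Y), (28,Y), (29,Y), (32,Y)
ranks: 6->1, 7->2, 9->3, 12->4, 15->5, 18->6, 20->7, 23->8, 25->9.5, 25->9.5, 27->11, 28->12, 29->13, 32->14
Step 2: Rank sum for X: R1 = 1 + 2 + 4 + 7 + 8 + 9.5 = 31.5.
Step 3: U_X = R1 - n1(n1+1)/2 = 31.5 - 6*7/2 = 31.5 - 21 = 10.5.
       U_Y = n1*n2 - U_X = 48 - 10.5 = 37.5.
Step 4: Ties are present, so use the tie-corrected normal approximation (with continuity correction) for the p-value.
Step 5: p-value = 0.092930; compare to alpha = 0.1. reject H0.

U_X = 10.5, p = 0.092930, reject H0 at alpha = 0.1.


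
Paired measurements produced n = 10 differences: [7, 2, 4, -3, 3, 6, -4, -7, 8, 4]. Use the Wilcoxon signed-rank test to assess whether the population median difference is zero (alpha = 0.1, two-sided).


Step 1: Drop any zero differences (none here) and take |d_i|.
|d| = [7, 2, 4, 3, 3, 6, 4, 7, 8, 4]
Step 2: Midrank |d_i| (ties get averaged ranks).
ranks: |7|->8.5, |2|->1, |4|->5, |3|->2.5, |3|->2.5, |6|->7, |4|->5, |7|->8.5, |8|->10, |4|->5
Step 3: Attach original signs; sum ranks with positive sign and with negative sign.
W+ = 8.5 + 1 + 5 + 2.5 + 7 + 10 + 5 = 39
W- = 2.5 + 5 + 8.5 = 16
(Check: W+ + W- = 55 should equal n(n+1)/2 = 55.)
Step 4: Test statistic W = min(W+, W-) = 16.
Step 5: Ties in |d|, so use the tie-corrected normal approximation.
        E[W] = n(n+1)/4 = 10*11/4 = 27.5.
        Tie groups: |d|=3 (t=2), |d|=4 (t=3), |d|=7 (t=2); sum(t^3 - t) = 36.
        Var[W] = n(n+1)(2n+1)/24 - sum(t^3-t)/48 = 2310/24 - 36/48 = 95.5.
        z = (W - E[W]) / sqrt(Var[W]) = (16 - 27.5) / 9.7724 = -1.1768.
        Two-sided p = 2*Phi(z) = 0.239282.
Step 6: alpha = 0.1. fail to reject H0.

W+ = 39, W- = 16, W = min = 16, p = 0.239282, fail to reject H0.


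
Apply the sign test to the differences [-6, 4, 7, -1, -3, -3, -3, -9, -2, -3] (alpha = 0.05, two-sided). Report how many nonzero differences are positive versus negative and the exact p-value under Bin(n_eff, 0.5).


Step 1: Discard zero differences. Original n = 10; n_eff = number of nonzero differences = 10.
Nonzero differences (with sign): -6, +4, +7, -1, -3, -3, -3, -9, -2, -3
Step 2: Count signs: positive = 2, negative = 8.
Step 3: Under H0: P(positive) = 0.5, so the number of positives S ~ Bin(10, 0.5).
Step 4: Two-sided exact p-value = sum of Bin(10,0.5) probabilities at or below the observed probability = 0.109375.
Step 5: alpha = 0.05. fail to reject H0.

n_eff = 10, pos = 2, neg = 8, p = 0.109375, fail to reject H0.


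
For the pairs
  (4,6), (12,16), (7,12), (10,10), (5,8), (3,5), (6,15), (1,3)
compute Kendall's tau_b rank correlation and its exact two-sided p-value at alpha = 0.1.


Step 1: Enumerate the 28 unordered pairs (i,j) with i<j and classify each by sign(x_j-x_i) * sign(y_j-y_i).
  (1,2):dx=+8,dy=+10->C; (1,3):dx=+3,dy=+6->C; (1,4):dx=+6,dy=+4->C; (1,5):dx=+1,dy=+2->C
  (1,6):dx=-1,dy=-1->C; (1,7):dx=+2,dy=+9->C; (1,8):dx=-3,dy=-3->C; (2,3):dx=-5,dy=-4->C
  (2,4):dx=-2,dy=-6->C; (2,5):dx=-7,dy=-8->C; (2,6):dx=-9,dy=-11->C; (2,7):dx=-6,dy=-1->C
  (2,8):dx=-11,dy=-13->C; (3,4):dx=+3,dy=-2->D; (3,5):dx=-2,dy=-4->C; (3,6):dx=-4,dy=-7->C
  (3,7):dx=-1,dy=+3->D; (3,8):dx=-6,dy=-9->C; (4,5):dx=-5,dy=-2->C; (4,6):dx=-7,dy=-5->C
  (4,7):dx=-4,dy=+5->D; (4,8):dx=-9,dy=-7->C; (5,6):dx=-2,dy=-3->C; (5,7):dx=+1,dy=+7->C
  (5,8):dx=-4,dy=-5->C; (6,7):dx=+3,dy=+10->C; (6,8):dx=-2,dy=-2->C; (7,8):dx=-5,dy=-12->C
Step 2: C = 25, D = 3, total pairs = 28.
Step 3: tau = (C - D)/(n(n-1)/2) = (25 - 3)/28 = 0.785714.
Step 4: Exact two-sided p-value (enumerate n! = 40320 permutations of y under H0): p = 0.005506.
Step 5: alpha = 0.1. reject H0.

tau_b = 0.7857 (C=25, D=3), p = 0.005506, reject H0.


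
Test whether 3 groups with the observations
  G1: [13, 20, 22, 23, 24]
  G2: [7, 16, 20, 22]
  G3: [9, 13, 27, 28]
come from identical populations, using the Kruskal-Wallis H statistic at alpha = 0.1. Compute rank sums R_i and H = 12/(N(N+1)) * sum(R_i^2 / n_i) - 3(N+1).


Step 1: Combine all N = 13 observations and assign midranks.
sorted (value, group, rank): (7,G2,1), (9,G3,2), (13,G1,3.5), (13,G3,3.5), (16,G2,5), (20,G1,6.5), (20,G2,6.5), (22,G1,8.5), (22,G2,8.5), (23,G1,10), (24,G1,11), (27,G3,12), (28,G3,13)
Step 2: Sum ranks within each group.
R_1 = 39.5 (n_1 = 5)
R_2 = 21 (n_2 = 4)
R_3 = 30.5 (n_3 = 4)
Step 3: H = 12/(N(N+1)) * sum(R_i^2/n_i) - 3(N+1)
     = 12/(13*14) * (39.5^2/5 + 21^2/4 + 30.5^2/4) - 3*14
     = 0.065934 * 654.862 - 42
     = 1.177747.
Step 4: Ties present; correction factor C = 1 - 18/(13^3 - 13) = 0.991758. Corrected H = 1.177747 / 0.991758 = 1.187535.
Step 5: Under H0, H ~ chi^2(2); p-value = 0.552243.
Step 6: alpha = 0.1. fail to reject H0.

H = 1.1875, df = 2, p = 0.552243, fail to reject H0.


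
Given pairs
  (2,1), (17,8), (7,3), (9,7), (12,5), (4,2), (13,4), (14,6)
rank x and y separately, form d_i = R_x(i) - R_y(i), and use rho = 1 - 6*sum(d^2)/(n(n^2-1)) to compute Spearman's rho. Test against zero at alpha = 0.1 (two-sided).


Step 1: Rank x and y separately (midranks; no ties here).
rank(x): 2->1, 17->8, 7->3, 9->4, 12->5, 4->2, 13->6, 14->7
rank(y): 1->1, 8->8, 3->3, 7->7, 5->5, 2->2, 4->4, 6->6
Step 2: d_i = R_x(i) - R_y(i); compute d_i^2.
  (1-1)^2=0, (8-8)^2=0, (3-3)^2=0, (4-7)^2=9, (5-5)^2=0, (2-2)^2=0, (6-4)^2=4, (7-6)^2=1
sum(d^2) = 14.
Step 3: rho = 1 - 6*14 / (8*(8^2 - 1)) = 1 - 84/504 = 0.833333.
Step 4: Under H0, t = rho * sqrt((n-2)/(1-rho^2)) = 3.6927 ~ t(6).
Step 5: Two-sided p-value from the t-distribution with 6 df = 0.010176.
Step 6: alpha = 0.1. reject H0.

rho = 0.8333, p = 0.010176, reject H0 at alpha = 0.1.


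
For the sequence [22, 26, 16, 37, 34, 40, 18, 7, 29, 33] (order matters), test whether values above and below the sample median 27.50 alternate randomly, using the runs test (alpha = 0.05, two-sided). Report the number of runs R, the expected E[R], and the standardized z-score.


Step 1: Compute median = 27.50; label A = above, B = below.
Labels in order: BBBAAABBAA  (n_A = 5, n_B = 5)
Step 2: Count runs R = 4.
Step 3: Under H0 (random ordering), E[R] = 2*n_A*n_B/(n_A+n_B) + 1 = 2*5*5/10 + 1 = 6.0000.
        Var[R] = 2*n_A*n_B*(2*n_A*n_B - n_A - n_B) / ((n_A+n_B)^2 * (n_A+n_B-1)) = 2000/900 = 2.2222.
        SD[R] = 1.4907.
Step 4: Continuity-corrected z = (R + 0.5 - E[R]) / SD[R] = (4 + 0.5 - 6.0000) / 1.4907 = -1.0062.
Step 5: Two-sided p-value via normal approximation = 2*(1 - Phi(|z|)) = 0.314305.
Step 6: alpha = 0.05. fail to reject H0.

R = 4, z = -1.0062, p = 0.314305, fail to reject H0.


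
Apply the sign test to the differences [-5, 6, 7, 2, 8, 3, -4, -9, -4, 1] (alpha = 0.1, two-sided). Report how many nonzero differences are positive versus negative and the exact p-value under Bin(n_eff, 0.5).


Step 1: Discard zero differences. Original n = 10; n_eff = number of nonzero differences = 10.
Nonzero differences (with sign): -5, +6, +7, +2, +8, +3, -4, -9, -4, +1
Step 2: Count signs: positive = 6, negative = 4.
Step 3: Under H0: P(positive) = 0.5, so the number of positives S ~ Bin(10, 0.5).
Step 4: Two-sided exact p-value = sum of Bin(10,0.5) probabilities at or below the observed probability = 0.753906.
Step 5: alpha = 0.1. fail to reject H0.

n_eff = 10, pos = 6, neg = 4, p = 0.753906, fail to reject H0.


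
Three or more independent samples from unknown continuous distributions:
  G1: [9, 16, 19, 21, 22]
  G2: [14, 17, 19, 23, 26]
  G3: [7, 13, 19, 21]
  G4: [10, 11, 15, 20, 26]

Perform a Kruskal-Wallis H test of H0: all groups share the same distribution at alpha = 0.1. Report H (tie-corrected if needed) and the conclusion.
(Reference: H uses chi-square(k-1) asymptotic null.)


Step 1: Combine all N = 19 observations and assign midranks.
sorted (value, group, rank): (7,G3,1), (9,G1,2), (10,G4,3), (11,G4,4), (13,G3,5), (14,G2,6), (15,G4,7), (16,G1,8), (17,G2,9), (19,G1,11), (19,G2,11), (19,G3,11), (20,G4,13), (21,G1,14.5), (21,G3,14.5), (22,G1,16), (23,G2,17), (26,G2,18.5), (26,G4,18.5)
Step 2: Sum ranks within each group.
R_1 = 51.5 (n_1 = 5)
R_2 = 61.5 (n_2 = 5)
R_3 = 31.5 (n_3 = 4)
R_4 = 45.5 (n_4 = 5)
Step 3: H = 12/(N(N+1)) * sum(R_i^2/n_i) - 3(N+1)
     = 12/(19*20) * (51.5^2/5 + 61.5^2/5 + 31.5^2/4 + 45.5^2/5) - 3*20
     = 0.031579 * 1949.01 - 60
     = 1.547763.
Step 4: Ties present; correction factor C = 1 - 36/(19^3 - 19) = 0.994737. Corrected H = 1.547763 / 0.994737 = 1.555952.
Step 5: Under H0, H ~ chi^2(3); p-value = 0.669418.
Step 6: alpha = 0.1. fail to reject H0.

H = 1.5560, df = 3, p = 0.669418, fail to reject H0.


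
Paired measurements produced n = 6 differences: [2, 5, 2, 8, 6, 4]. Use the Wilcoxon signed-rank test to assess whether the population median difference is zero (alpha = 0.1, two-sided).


Step 1: Drop any zero differences (none here) and take |d_i|.
|d| = [2, 5, 2, 8, 6, 4]
Step 2: Midrank |d_i| (ties get averaged ranks).
ranks: |2|->1.5, |5|->4, |2|->1.5, |8|->6, |6|->5, |4|->3
Step 3: Attach original signs; sum ranks with positive sign and with negative sign.
W+ = 1.5 + 4 + 1.5 + 6 + 5 + 3 = 21
W- = 0 = 0
(Check: W+ + W- = 21 should equal n(n+1)/2 = 21.)
Step 4: Test statistic W = min(W+, W-) = 0.
Step 5: Ties in |d|, so use the tie-corrected normal approximation.
        E[W] = n(n+1)/4 = 6*7/4 = 10.5.
        Tie groups: |d|=2 (t=2); sum(t^3 - t) = 6.
        Var[W] = n(n+1)(2n+1)/24 - sum(t^3-t)/48 = 546/24 - 6/48 = 22.625.
        z = (W - E[W]) / sqrt(Var[W]) = (0 - 10.5) / 4.7566 = -2.2075.
        Two-sided p = 2*Phi(z) = 0.027281.
Step 6: alpha = 0.1. reject H0.

W+ = 21, W- = 0, W = min = 0, p = 0.027281, reject H0.


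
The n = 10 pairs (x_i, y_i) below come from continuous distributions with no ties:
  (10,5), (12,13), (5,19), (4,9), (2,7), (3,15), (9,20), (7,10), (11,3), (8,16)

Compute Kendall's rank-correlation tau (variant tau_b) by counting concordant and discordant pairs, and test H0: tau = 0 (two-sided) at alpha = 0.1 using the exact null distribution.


Step 1: Enumerate the 45 unordered pairs (i,j) with i<j and classify each by sign(x_j-x_i) * sign(y_j-y_i).
  (1,2):dx=+2,dy=+8->C; (1,3):dx=-5,dy=+14->D; (1,4):dx=-6,dy=+4->D; (1,5):dx=-8,dy=+2->D
  (1,6):dx=-7,dy=+10->D; (1,7):dx=-1,dy=+15->D; (1,8):dx=-3,dy=+5->D; (1,9):dx=+1,dy=-2->D
  (1,10):dx=-2,dy=+11->D; (2,3):dx=-7,dy=+6->D; (2,4):dx=-8,dy=-4->C; (2,5):dx=-10,dy=-6->C
  (2,6):dx=-9,dy=+2->D; (2,7):dx=-3,dy=+7->D; (2,8):dx=-5,dy=-3->C; (2,9):dx=-1,dy=-10->C
  (2,10):dx=-4,dy=+3->D; (3,4):dx=-1,dy=-10->C; (3,5):dx=-3,dy=-12->C; (3,6):dx=-2,dy=-4->C
  (3,7):dx=+4,dy=+1->C; (3,8):dx=+2,dy=-9->D; (3,9):dx=+6,dy=-16->D; (3,10):dx=+3,dy=-3->D
  (4,5):dx=-2,dy=-2->C; (4,6):dx=-1,dy=+6->D; (4,7):dx=+5,dy=+11->C; (4,8):dx=+3,dy=+1->C
  (4,9):dx=+7,dy=-6->D; (4,10):dx=+4,dy=+7->C; (5,6):dx=+1,dy=+8->C; (5,7):dx=+7,dy=+13->C
  (5,8):dx=+5,dy=+3->C; (5,9):dx=+9,dy=-4->D; (5,10):dx=+6,dy=+9->C; (6,7):dx=+6,dy=+5->C
  (6,8):dx=+4,dy=-5->D; (6,9):dx=+8,dy=-12->D; (6,10):dx=+5,dy=+1->C; (7,8):dx=-2,dy=-10->C
  (7,9):dx=+2,dy=-17->D; (7,10):dx=-1,dy=-4->C; (8,9):dx=+4,dy=-7->D; (8,10):dx=+1,dy=+6->C
  (9,10):dx=-3,dy=+13->D
Step 2: C = 22, D = 23, total pairs = 45.
Step 3: tau = (C - D)/(n(n-1)/2) = (22 - 23)/45 = -0.022222.
Step 4: Exact two-sided p-value (enumerate n! = 3628800 permutations of y under H0): p = 1.000000.
Step 5: alpha = 0.1. fail to reject H0.

tau_b = -0.0222 (C=22, D=23), p = 1.000000, fail to reject H0.


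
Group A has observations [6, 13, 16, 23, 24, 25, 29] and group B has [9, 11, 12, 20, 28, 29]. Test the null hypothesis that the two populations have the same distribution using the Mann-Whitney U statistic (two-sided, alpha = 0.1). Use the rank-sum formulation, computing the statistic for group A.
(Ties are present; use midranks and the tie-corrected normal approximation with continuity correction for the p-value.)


Step 1: Combine and sort all 13 observations; assign midranks.
sorted (value, group): (6,X), (9,Y), (11,Y), (12,Y), (13,X), (16,X), (20,Y), (23,X), (24,X), (25,X), (28,Y), (29,X), (29,Y)
ranks: 6->1, 9->2, 11->3, 12->4, 13->5, 16->6, 20->7, 23->8, 24->9, 25->10, 28->11, 29->12.5, 29->12.5
Step 2: Rank sum for X: R1 = 1 + 5 + 6 + 8 + 9 + 10 + 12.5 = 51.5.
Step 3: U_X = R1 - n1(n1+1)/2 = 51.5 - 7*8/2 = 51.5 - 28 = 23.5.
       U_Y = n1*n2 - U_X = 42 - 23.5 = 18.5.
Step 4: Ties are present, so use the tie-corrected normal approximation (with continuity correction) for the p-value.
Step 5: p-value = 0.774796; compare to alpha = 0.1. fail to reject H0.

U_X = 23.5, p = 0.774796, fail to reject H0 at alpha = 0.1.


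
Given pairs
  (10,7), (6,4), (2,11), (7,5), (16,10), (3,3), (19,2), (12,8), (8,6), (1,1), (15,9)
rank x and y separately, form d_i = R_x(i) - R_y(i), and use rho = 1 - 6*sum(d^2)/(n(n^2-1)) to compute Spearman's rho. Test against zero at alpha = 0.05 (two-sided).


Step 1: Rank x and y separately (midranks; no ties here).
rank(x): 10->7, 6->4, 2->2, 7->5, 16->10, 3->3, 19->11, 12->8, 8->6, 1->1, 15->9
rank(y): 7->7, 4->4, 11->11, 5->5, 10->10, 3->3, 2->2, 8->8, 6->6, 1->1, 9->9
Step 2: d_i = R_x(i) - R_y(i); compute d_i^2.
  (7-7)^2=0, (4-4)^2=0, (2-11)^2=81, (5-5)^2=0, (10-10)^2=0, (3-3)^2=0, (11-2)^2=81, (8-8)^2=0, (6-6)^2=0, (1-1)^2=0, (9-9)^2=0
sum(d^2) = 162.
Step 3: rho = 1 - 6*162 / (11*(11^2 - 1)) = 1 - 972/1320 = 0.263636.
Step 4: Under H0, t = rho * sqrt((n-2)/(1-rho^2)) = 0.8199 ~ t(9).
Step 5: Two-sided p-value from the t-distribution with 9 df = 0.433441.
Step 6: alpha = 0.05. fail to reject H0.

rho = 0.2636, p = 0.433441, fail to reject H0 at alpha = 0.05.


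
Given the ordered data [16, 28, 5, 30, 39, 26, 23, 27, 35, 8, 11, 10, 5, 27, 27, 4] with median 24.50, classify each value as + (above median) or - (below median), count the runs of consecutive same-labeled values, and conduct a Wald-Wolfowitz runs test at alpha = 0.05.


Step 1: Compute median = 24.50; label A = above, B = below.
Labels in order: BABAAABAABBBBAAB  (n_A = 8, n_B = 8)
Step 2: Count runs R = 9.
Step 3: Under H0 (random ordering), E[R] = 2*n_A*n_B/(n_A+n_B) + 1 = 2*8*8/16 + 1 = 9.0000.
        Var[R] = 2*n_A*n_B*(2*n_A*n_B - n_A - n_B) / ((n_A+n_B)^2 * (n_A+n_B-1)) = 14336/3840 = 3.7333.
        SD[R] = 1.9322.
Step 4: R = E[R], so z = 0 with no continuity correction.
Step 5: Two-sided p-value via normal approximation = 2*(1 - Phi(|z|)) = 1.000000.
Step 6: alpha = 0.05. fail to reject H0.

R = 9, z = 0.0000, p = 1.000000, fail to reject H0.


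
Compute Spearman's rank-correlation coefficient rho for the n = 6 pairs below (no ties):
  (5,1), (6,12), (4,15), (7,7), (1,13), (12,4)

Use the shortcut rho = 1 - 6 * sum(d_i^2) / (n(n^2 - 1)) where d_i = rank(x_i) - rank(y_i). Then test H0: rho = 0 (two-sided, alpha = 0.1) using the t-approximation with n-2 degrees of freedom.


Step 1: Rank x and y separately (midranks; no ties here).
rank(x): 5->3, 6->4, 4->2, 7->5, 1->1, 12->6
rank(y): 1->1, 12->4, 15->6, 7->3, 13->5, 4->2
Step 2: d_i = R_x(i) - R_y(i); compute d_i^2.
  (3-1)^2=4, (4-4)^2=0, (2-6)^2=16, (5-3)^2=4, (1-5)^2=16, (6-2)^2=16
sum(d^2) = 56.
Step 3: rho = 1 - 6*56 / (6*(6^2 - 1)) = 1 - 336/210 = -0.600000.
Step 4: Under H0, t = rho * sqrt((n-2)/(1-rho^2)) = -1.5000 ~ t(4).
Step 5: Two-sided p-value from the t-distribution with 4 df = 0.208000.
Step 6: alpha = 0.1. fail to reject H0.

rho = -0.6000, p = 0.208000, fail to reject H0 at alpha = 0.1.


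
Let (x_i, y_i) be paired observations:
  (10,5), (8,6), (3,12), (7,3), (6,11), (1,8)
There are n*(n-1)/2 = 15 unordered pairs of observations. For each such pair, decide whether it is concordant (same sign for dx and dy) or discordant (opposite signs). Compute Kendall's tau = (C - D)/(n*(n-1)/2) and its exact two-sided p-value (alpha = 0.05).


Step 1: Enumerate the 15 unordered pairs (i,j) with i<j and classify each by sign(x_j-x_i) * sign(y_j-y_i).
  (1,2):dx=-2,dy=+1->D; (1,3):dx=-7,dy=+7->D; (1,4):dx=-3,dy=-2->C; (1,5):dx=-4,dy=+6->D
  (1,6):dx=-9,dy=+3->D; (2,3):dx=-5,dy=+6->D; (2,4):dx=-1,dy=-3->C; (2,5):dx=-2,dy=+5->D
  (2,6):dx=-7,dy=+2->D; (3,4):dx=+4,dy=-9->D; (3,5):dx=+3,dy=-1->D; (3,6):dx=-2,dy=-4->C
  (4,5):dx=-1,dy=+8->D; (4,6):dx=-6,dy=+5->D; (5,6):dx=-5,dy=-3->C
Step 2: C = 4, D = 11, total pairs = 15.
Step 3: tau = (C - D)/(n(n-1)/2) = (4 - 11)/15 = -0.466667.
Step 4: Exact two-sided p-value (enumerate n! = 720 permutations of y under H0): p = 0.272222.
Step 5: alpha = 0.05. fail to reject H0.

tau_b = -0.4667 (C=4, D=11), p = 0.272222, fail to reject H0.


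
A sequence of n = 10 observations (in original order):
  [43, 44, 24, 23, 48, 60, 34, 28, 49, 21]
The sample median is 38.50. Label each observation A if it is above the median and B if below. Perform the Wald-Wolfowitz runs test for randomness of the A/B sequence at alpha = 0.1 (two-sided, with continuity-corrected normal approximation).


Step 1: Compute median = 38.50; label A = above, B = below.
Labels in order: AABBAABBAB  (n_A = 5, n_B = 5)
Step 2: Count runs R = 6.
Step 3: Under H0 (random ordering), E[R] = 2*n_A*n_B/(n_A+n_B) + 1 = 2*5*5/10 + 1 = 6.0000.
        Var[R] = 2*n_A*n_B*(2*n_A*n_B - n_A - n_B) / ((n_A+n_B)^2 * (n_A+n_B-1)) = 2000/900 = 2.2222.
        SD[R] = 1.4907.
Step 4: R = E[R], so z = 0 with no continuity correction.
Step 5: Two-sided p-value via normal approximation = 2*(1 - Phi(|z|)) = 1.000000.
Step 6: alpha = 0.1. fail to reject H0.

R = 6, z = 0.0000, p = 1.000000, fail to reject H0.


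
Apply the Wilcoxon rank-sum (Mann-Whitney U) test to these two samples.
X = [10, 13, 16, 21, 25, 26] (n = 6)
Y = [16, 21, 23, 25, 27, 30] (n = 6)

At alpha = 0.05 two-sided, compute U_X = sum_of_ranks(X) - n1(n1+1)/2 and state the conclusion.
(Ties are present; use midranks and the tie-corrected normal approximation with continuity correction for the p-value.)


Step 1: Combine and sort all 12 observations; assign midranks.
sorted (value, group): (10,X), (13,X), (16,X), (16,Y), (21,X), (21,Y), (23,Y), (25,X), (25,Y), (26,X), (27,Y), (30,Y)
ranks: 10->1, 13->2, 16->3.5, 16->3.5, 21->5.5, 21->5.5, 23->7, 25->8.5, 25->8.5, 26->10, 27->11, 30->12
Step 2: Rank sum for X: R1 = 1 + 2 + 3.5 + 5.5 + 8.5 + 10 = 30.5.
Step 3: U_X = R1 - n1(n1+1)/2 = 30.5 - 6*7/2 = 30.5 - 21 = 9.5.
       U_Y = n1*n2 - U_X = 36 - 9.5 = 26.5.
Step 4: Ties are present, so use the tie-corrected normal approximation (with continuity correction) for the p-value.
Step 5: p-value = 0.197817; compare to alpha = 0.05. fail to reject H0.

U_X = 9.5, p = 0.197817, fail to reject H0 at alpha = 0.05.


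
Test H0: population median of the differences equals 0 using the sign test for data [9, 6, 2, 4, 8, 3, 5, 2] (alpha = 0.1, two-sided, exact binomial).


Step 1: Discard zero differences. Original n = 8; n_eff = number of nonzero differences = 8.
Nonzero differences (with sign): +9, +6, +2, +4, +8, +3, +5, +2
Step 2: Count signs: positive = 8, negative = 0.
Step 3: Under H0: P(positive) = 0.5, so the number of positives S ~ Bin(8, 0.5).
Step 4: Two-sided exact p-value = sum of Bin(8,0.5) probabilities at or below the observed probability = 0.007812.
Step 5: alpha = 0.1. reject H0.

n_eff = 8, pos = 8, neg = 0, p = 0.007812, reject H0.


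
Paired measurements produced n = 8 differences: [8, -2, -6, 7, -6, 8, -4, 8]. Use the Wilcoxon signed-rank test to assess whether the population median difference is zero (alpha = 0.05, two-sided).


Step 1: Drop any zero differences (none here) and take |d_i|.
|d| = [8, 2, 6, 7, 6, 8, 4, 8]
Step 2: Midrank |d_i| (ties get averaged ranks).
ranks: |8|->7, |2|->1, |6|->3.5, |7|->5, |6|->3.5, |8|->7, |4|->2, |8|->7
Step 3: Attach original signs; sum ranks with positive sign and with negative sign.
W+ = 7 + 5 + 7 + 7 = 26
W- = 1 + 3.5 + 3.5 + 2 = 10
(Check: W+ + W- = 36 should equal n(n+1)/2 = 36.)
Step 4: Test statistic W = min(W+, W-) = 10.
Step 5: Ties in |d|, so use the tie-corrected normal approximation.
        E[W] = n(n+1)/4 = 8*9/4 = 18.
        Tie groups: |d|=6 (t=2), |d|=8 (t=3); sum(t^3 - t) = 30.
        Var[W] = n(n+1)(2n+1)/24 - sum(t^3-t)/48 = 1224/24 - 30/48 = 50.375.
        z = (W - E[W]) / sqrt(Var[W]) = (10 - 18) / 7.0975 = -1.1272.
        Two-sided p = 2*Phi(z) = 0.259678.
Step 6: alpha = 0.05. fail to reject H0.

W+ = 26, W- = 10, W = min = 10, p = 0.259678, fail to reject H0.


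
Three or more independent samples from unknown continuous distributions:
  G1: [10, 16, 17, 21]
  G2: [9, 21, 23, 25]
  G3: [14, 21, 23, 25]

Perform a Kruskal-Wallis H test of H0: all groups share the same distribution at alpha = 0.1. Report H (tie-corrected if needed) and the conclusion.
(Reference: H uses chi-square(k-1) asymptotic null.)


Step 1: Combine all N = 12 observations and assign midranks.
sorted (value, group, rank): (9,G2,1), (10,G1,2), (14,G3,3), (16,G1,4), (17,G1,5), (21,G1,7), (21,G2,7), (21,G3,7), (23,G2,9.5), (23,G3,9.5), (25,G2,11.5), (25,G3,11.5)
Step 2: Sum ranks within each group.
R_1 = 18 (n_1 = 4)
R_2 = 29 (n_2 = 4)
R_3 = 31 (n_3 = 4)
Step 3: H = 12/(N(N+1)) * sum(R_i^2/n_i) - 3(N+1)
     = 12/(12*13) * (18^2/4 + 29^2/4 + 31^2/4) - 3*13
     = 0.076923 * 531.5 - 39
     = 1.884615.
Step 4: Ties present; correction factor C = 1 - 36/(12^3 - 12) = 0.979021. Corrected H = 1.884615 / 0.979021 = 1.925000.
Step 5: Under H0, H ~ chi^2(2); p-value = 0.381937.
Step 6: alpha = 0.1. fail to reject H0.

H = 1.9250, df = 2, p = 0.381937, fail to reject H0.


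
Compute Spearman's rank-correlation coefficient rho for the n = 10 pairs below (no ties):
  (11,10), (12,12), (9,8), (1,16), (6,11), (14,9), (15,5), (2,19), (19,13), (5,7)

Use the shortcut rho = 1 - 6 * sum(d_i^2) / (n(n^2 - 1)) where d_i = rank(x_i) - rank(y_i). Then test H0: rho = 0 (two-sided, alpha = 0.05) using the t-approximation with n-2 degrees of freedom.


Step 1: Rank x and y separately (midranks; no ties here).
rank(x): 11->6, 12->7, 9->5, 1->1, 6->4, 14->8, 15->9, 2->2, 19->10, 5->3
rank(y): 10->5, 12->7, 8->3, 16->9, 11->6, 9->4, 5->1, 19->10, 13->8, 7->2
Step 2: d_i = R_x(i) - R_y(i); compute d_i^2.
  (6-5)^2=1, (7-7)^2=0, (5-3)^2=4, (1-9)^2=64, (4-6)^2=4, (8-4)^2=16, (9-1)^2=64, (2-10)^2=64, (10-8)^2=4, (3-2)^2=1
sum(d^2) = 222.
Step 3: rho = 1 - 6*222 / (10*(10^2 - 1)) = 1 - 1332/990 = -0.345455.
Step 4: Under H0, t = rho * sqrt((n-2)/(1-rho^2)) = -1.0412 ~ t(8).
Step 5: Two-sided p-value from the t-distribution with 8 df = 0.328227.
Step 6: alpha = 0.05. fail to reject H0.

rho = -0.3455, p = 0.328227, fail to reject H0 at alpha = 0.05.


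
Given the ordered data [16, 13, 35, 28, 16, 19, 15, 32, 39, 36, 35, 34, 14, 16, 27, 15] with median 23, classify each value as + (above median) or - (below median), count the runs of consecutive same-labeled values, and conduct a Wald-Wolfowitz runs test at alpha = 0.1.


Step 1: Compute median = 23; label A = above, B = below.
Labels in order: BBAABBBAAAAABBAB  (n_A = 8, n_B = 8)
Step 2: Count runs R = 7.
Step 3: Under H0 (random ordering), E[R] = 2*n_A*n_B/(n_A+n_B) + 1 = 2*8*8/16 + 1 = 9.0000.
        Var[R] = 2*n_A*n_B*(2*n_A*n_B - n_A - n_B) / ((n_A+n_B)^2 * (n_A+n_B-1)) = 14336/3840 = 3.7333.
        SD[R] = 1.9322.
Step 4: Continuity-corrected z = (R + 0.5 - E[R]) / SD[R] = (7 + 0.5 - 9.0000) / 1.9322 = -0.7763.
Step 5: Two-sided p-value via normal approximation = 2*(1 - Phi(|z|)) = 0.437558.
Step 6: alpha = 0.1. fail to reject H0.

R = 7, z = -0.7763, p = 0.437558, fail to reject H0.


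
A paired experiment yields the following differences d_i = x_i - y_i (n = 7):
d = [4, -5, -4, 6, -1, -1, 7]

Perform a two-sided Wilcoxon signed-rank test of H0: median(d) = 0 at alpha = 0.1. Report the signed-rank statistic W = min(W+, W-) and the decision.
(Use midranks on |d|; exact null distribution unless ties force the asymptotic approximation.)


Step 1: Drop any zero differences (none here) and take |d_i|.
|d| = [4, 5, 4, 6, 1, 1, 7]
Step 2: Midrank |d_i| (ties get averaged ranks).
ranks: |4|->3.5, |5|->5, |4|->3.5, |6|->6, |1|->1.5, |1|->1.5, |7|->7
Step 3: Attach original signs; sum ranks with positive sign and with negative sign.
W+ = 3.5 + 6 + 7 = 16.5
W- = 5 + 3.5 + 1.5 + 1.5 = 11.5
(Check: W+ + W- = 28 should equal n(n+1)/2 = 28.)
Step 4: Test statistic W = min(W+, W-) = 11.5.
Step 5: Ties in |d|, so use the tie-corrected normal approximation.
        E[W] = n(n+1)/4 = 7*8/4 = 14.
        Tie groups: |d|=1 (t=2), |d|=4 (t=2); sum(t^3 - t) = 12.
        Var[W] = n(n+1)(2n+1)/24 - sum(t^3-t)/48 = 840/24 - 12/48 = 34.75.
        z = (W - E[W]) / sqrt(Var[W]) = (11.5 - 14) / 5.8949 = -0.4241.
        Two-sided p = 2*Phi(z) = 0.671497.
Step 6: alpha = 0.1. fail to reject H0.

W+ = 16.5, W- = 11.5, W = min = 11.5, p = 0.671497, fail to reject H0.


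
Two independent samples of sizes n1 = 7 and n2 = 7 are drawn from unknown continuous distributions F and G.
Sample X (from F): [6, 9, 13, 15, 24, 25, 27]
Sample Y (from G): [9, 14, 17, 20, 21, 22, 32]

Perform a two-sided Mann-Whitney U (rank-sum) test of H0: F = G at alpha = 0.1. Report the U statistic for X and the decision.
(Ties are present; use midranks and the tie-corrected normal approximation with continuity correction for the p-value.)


Step 1: Combine and sort all 14 observations; assign midranks.
sorted (value, group): (6,X), (9,X), (9,Y), (13,X), (14,Y), (15,X), (17,Y), (20,Y), (21,Y), (22,Y), (24,X), (25,X), (27,X), (32,Y)
ranks: 6->1, 9->2.5, 9->2.5, 13->4, 14->5, 15->6, 17->7, 20->8, 21->9, 22->10, 24->11, 25->12, 27->13, 32->14
Step 2: Rank sum for X: R1 = 1 + 2.5 + 4 + 6 + 11 + 12 + 13 = 49.5.
Step 3: U_X = R1 - n1(n1+1)/2 = 49.5 - 7*8/2 = 49.5 - 28 = 21.5.
       U_Y = n1*n2 - U_X = 49 - 21.5 = 27.5.
Step 4: Ties are present, so use the tie-corrected normal approximation (with continuity correction) for the p-value.
Step 5: p-value = 0.749128; compare to alpha = 0.1. fail to reject H0.

U_X = 21.5, p = 0.749128, fail to reject H0 at alpha = 0.1.


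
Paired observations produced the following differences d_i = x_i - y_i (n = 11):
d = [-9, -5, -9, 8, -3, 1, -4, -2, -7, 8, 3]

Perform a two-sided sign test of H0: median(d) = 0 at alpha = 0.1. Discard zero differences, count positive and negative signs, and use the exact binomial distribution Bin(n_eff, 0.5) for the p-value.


Step 1: Discard zero differences. Original n = 11; n_eff = number of nonzero differences = 11.
Nonzero differences (with sign): -9, -5, -9, +8, -3, +1, -4, -2, -7, +8, +3
Step 2: Count signs: positive = 4, negative = 7.
Step 3: Under H0: P(positive) = 0.5, so the number of positives S ~ Bin(11, 0.5).
Step 4: Two-sided exact p-value = sum of Bin(11,0.5) probabilities at or below the observed probability = 0.548828.
Step 5: alpha = 0.1. fail to reject H0.

n_eff = 11, pos = 4, neg = 7, p = 0.548828, fail to reject H0.


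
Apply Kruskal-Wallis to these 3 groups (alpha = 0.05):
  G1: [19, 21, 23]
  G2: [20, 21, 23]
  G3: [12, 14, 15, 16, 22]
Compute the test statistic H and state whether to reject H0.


Step 1: Combine all N = 11 observations and assign midranks.
sorted (value, group, rank): (12,G3,1), (14,G3,2), (15,G3,3), (16,G3,4), (19,G1,5), (20,G2,6), (21,G1,7.5), (21,G2,7.5), (22,G3,9), (23,G1,10.5), (23,G2,10.5)
Step 2: Sum ranks within each group.
R_1 = 23 (n_1 = 3)
R_2 = 24 (n_2 = 3)
R_3 = 19 (n_3 = 5)
Step 3: H = 12/(N(N+1)) * sum(R_i^2/n_i) - 3(N+1)
     = 12/(11*12) * (23^2/3 + 24^2/3 + 19^2/5) - 3*12
     = 0.090909 * 440.533 - 36
     = 4.048485.
Step 4: Ties present; correction factor C = 1 - 12/(11^3 - 11) = 0.990909. Corrected H = 4.048485 / 0.990909 = 4.085627.
Step 5: Under H0, H ~ chi^2(2); p-value = 0.129663.
Step 6: alpha = 0.05. fail to reject H0.

H = 4.0856, df = 2, p = 0.129663, fail to reject H0.


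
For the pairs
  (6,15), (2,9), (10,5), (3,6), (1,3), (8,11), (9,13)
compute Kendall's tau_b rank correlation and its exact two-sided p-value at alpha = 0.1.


Step 1: Enumerate the 21 unordered pairs (i,j) with i<j and classify each by sign(x_j-x_i) * sign(y_j-y_i).
  (1,2):dx=-4,dy=-6->C; (1,3):dx=+4,dy=-10->D; (1,4):dx=-3,dy=-9->C; (1,5):dx=-5,dy=-12->C
  (1,6):dx=+2,dy=-4->D; (1,7):dx=+3,dy=-2->D; (2,3):dx=+8,dy=-4->D; (2,4):dx=+1,dy=-3->D
  (2,5):dx=-1,dy=-6->C; (2,6):dx=+6,dy=+2->C; (2,7):dx=+7,dy=+4->C; (3,4):dx=-7,dy=+1->D
  (3,5):dx=-9,dy=-2->C; (3,6):dx=-2,dy=+6->D; (3,7):dx=-1,dy=+8->D; (4,5):dx=-2,dy=-3->C
  (4,6):dx=+5,dy=+5->C; (4,7):dx=+6,dy=+7->C; (5,6):dx=+7,dy=+8->C; (5,7):dx=+8,dy=+10->C
  (6,7):dx=+1,dy=+2->C
Step 2: C = 13, D = 8, total pairs = 21.
Step 3: tau = (C - D)/(n(n-1)/2) = (13 - 8)/21 = 0.238095.
Step 4: Exact two-sided p-value (enumerate n! = 5040 permutations of y under H0): p = 0.561905.
Step 5: alpha = 0.1. fail to reject H0.

tau_b = 0.2381 (C=13, D=8), p = 0.561905, fail to reject H0.


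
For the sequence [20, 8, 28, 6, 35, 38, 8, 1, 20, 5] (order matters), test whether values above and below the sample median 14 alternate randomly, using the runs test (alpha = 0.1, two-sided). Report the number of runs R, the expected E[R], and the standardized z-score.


Step 1: Compute median = 14; label A = above, B = below.
Labels in order: ABABAABBAB  (n_A = 5, n_B = 5)
Step 2: Count runs R = 8.
Step 3: Under H0 (random ordering), E[R] = 2*n_A*n_B/(n_A+n_B) + 1 = 2*5*5/10 + 1 = 6.0000.
        Var[R] = 2*n_A*n_B*(2*n_A*n_B - n_A - n_B) / ((n_A+n_B)^2 * (n_A+n_B-1)) = 2000/900 = 2.2222.
        SD[R] = 1.4907.
Step 4: Continuity-corrected z = (R - 0.5 - E[R]) / SD[R] = (8 - 0.5 - 6.0000) / 1.4907 = 1.0062.
Step 5: Two-sided p-value via normal approximation = 2*(1 - Phi(|z|)) = 0.314305.
Step 6: alpha = 0.1. fail to reject H0.

R = 8, z = 1.0062, p = 0.314305, fail to reject H0.
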